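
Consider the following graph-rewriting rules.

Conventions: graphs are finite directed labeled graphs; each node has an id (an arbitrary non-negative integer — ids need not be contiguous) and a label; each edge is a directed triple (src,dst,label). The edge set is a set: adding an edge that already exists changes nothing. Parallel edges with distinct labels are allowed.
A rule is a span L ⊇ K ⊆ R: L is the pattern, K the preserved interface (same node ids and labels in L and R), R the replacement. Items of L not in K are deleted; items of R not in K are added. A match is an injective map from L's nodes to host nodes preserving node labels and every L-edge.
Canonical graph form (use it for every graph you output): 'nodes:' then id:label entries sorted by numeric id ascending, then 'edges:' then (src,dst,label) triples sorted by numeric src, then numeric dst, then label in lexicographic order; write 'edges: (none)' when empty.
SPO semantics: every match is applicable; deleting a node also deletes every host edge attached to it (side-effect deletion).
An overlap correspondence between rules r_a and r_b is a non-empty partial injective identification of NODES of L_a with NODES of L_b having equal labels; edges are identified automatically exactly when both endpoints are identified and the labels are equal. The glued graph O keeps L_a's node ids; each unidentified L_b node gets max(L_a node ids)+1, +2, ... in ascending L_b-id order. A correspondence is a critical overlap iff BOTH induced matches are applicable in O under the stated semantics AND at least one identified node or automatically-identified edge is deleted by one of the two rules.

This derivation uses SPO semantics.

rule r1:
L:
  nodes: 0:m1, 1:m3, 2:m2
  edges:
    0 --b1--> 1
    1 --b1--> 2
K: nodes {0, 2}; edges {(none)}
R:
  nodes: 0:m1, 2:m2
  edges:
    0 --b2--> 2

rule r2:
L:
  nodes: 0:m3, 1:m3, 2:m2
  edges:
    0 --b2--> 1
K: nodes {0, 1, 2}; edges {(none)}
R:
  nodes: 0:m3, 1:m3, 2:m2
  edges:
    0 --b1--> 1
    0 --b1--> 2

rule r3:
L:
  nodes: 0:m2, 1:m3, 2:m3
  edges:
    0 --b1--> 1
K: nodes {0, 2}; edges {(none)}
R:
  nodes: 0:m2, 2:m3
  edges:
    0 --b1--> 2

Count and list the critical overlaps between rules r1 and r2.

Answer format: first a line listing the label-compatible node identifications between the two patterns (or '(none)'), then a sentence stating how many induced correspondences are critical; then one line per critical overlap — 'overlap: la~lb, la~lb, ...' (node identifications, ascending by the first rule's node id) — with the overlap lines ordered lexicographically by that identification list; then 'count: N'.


label-compatible node identifications between L(r1) and L(r2): 1~0, 1~1, 2~2
4 of the induced correspondences are critical overlaps of r1 and r2.
overlap: 1~0
overlap: 1~0, 2~2
overlap: 1~1
overlap: 1~1, 2~2
count: 4


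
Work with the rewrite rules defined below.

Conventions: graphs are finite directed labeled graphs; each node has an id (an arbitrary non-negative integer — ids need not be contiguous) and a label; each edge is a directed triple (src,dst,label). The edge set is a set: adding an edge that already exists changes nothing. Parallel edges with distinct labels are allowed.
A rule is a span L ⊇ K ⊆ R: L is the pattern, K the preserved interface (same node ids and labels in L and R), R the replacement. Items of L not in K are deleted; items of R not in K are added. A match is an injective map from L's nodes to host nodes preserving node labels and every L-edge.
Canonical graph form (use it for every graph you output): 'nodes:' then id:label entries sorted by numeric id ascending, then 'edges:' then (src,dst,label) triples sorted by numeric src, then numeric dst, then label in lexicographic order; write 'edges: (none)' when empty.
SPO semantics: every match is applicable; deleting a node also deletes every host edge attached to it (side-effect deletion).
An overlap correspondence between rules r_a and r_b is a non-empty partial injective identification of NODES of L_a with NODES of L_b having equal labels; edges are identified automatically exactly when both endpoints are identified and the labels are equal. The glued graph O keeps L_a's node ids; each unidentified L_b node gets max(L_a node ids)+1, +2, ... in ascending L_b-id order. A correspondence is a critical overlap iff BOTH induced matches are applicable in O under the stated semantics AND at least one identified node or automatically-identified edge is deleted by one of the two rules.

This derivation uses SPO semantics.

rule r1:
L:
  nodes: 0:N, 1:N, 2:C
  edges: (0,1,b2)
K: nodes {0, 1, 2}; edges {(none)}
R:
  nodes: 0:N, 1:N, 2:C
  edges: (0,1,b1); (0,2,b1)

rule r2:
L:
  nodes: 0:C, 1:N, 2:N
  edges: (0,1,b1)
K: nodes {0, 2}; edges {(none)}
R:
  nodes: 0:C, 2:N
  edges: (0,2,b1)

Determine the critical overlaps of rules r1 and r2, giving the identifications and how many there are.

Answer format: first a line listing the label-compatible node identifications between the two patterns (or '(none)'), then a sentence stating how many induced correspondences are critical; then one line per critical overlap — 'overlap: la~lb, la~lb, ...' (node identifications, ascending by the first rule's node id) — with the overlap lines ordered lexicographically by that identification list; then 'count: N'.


label-compatible node identifications between L(r1) and L(r2): 0~1, 0~2, 1~1, 1~2, 2~0
8 of the induced correspondences are critical overlaps of r1 and r2.
overlap: 0~1
overlap: 0~1, 1~2
overlap: 0~1, 1~2, 2~0
overlap: 0~1, 2~0
overlap: 0~2, 1~1
overlap: 0~2, 1~1, 2~0
overlap: 1~1
overlap: 1~1, 2~0
count: 8


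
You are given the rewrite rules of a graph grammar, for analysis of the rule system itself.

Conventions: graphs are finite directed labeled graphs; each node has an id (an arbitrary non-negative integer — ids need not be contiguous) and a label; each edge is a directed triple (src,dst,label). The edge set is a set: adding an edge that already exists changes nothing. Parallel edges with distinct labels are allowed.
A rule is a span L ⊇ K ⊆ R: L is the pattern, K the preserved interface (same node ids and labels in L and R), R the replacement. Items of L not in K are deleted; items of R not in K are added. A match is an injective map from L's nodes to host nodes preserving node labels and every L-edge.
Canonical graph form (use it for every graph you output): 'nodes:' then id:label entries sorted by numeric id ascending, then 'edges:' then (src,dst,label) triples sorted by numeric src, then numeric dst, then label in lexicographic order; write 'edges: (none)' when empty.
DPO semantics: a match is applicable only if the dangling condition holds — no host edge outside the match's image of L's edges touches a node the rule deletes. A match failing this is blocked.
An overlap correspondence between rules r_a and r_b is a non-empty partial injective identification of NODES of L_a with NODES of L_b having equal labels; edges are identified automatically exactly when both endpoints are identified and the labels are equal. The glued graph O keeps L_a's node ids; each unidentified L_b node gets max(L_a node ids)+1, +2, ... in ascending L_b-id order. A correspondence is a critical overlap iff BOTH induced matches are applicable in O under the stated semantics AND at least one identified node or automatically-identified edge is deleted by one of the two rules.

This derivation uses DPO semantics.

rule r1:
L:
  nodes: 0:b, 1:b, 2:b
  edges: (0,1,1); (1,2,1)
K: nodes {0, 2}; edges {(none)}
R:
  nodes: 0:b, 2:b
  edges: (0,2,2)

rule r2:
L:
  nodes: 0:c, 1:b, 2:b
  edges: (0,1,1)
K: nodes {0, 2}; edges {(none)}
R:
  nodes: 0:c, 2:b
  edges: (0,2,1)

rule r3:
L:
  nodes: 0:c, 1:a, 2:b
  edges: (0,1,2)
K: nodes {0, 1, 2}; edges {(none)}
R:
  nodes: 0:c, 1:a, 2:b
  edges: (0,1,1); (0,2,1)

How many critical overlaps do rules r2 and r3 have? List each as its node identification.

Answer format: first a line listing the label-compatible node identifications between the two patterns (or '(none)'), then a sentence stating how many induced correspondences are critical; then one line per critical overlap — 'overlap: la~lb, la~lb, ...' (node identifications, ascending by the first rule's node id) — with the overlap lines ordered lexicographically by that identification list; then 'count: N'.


label-compatible node identifications between L(r2) and L(r3): 0~0, 1~2, 2~2
2 of the induced correspondences are critical overlaps of r2 and r3.
overlap: 0~0, 1~2
overlap: 1~2
count: 2


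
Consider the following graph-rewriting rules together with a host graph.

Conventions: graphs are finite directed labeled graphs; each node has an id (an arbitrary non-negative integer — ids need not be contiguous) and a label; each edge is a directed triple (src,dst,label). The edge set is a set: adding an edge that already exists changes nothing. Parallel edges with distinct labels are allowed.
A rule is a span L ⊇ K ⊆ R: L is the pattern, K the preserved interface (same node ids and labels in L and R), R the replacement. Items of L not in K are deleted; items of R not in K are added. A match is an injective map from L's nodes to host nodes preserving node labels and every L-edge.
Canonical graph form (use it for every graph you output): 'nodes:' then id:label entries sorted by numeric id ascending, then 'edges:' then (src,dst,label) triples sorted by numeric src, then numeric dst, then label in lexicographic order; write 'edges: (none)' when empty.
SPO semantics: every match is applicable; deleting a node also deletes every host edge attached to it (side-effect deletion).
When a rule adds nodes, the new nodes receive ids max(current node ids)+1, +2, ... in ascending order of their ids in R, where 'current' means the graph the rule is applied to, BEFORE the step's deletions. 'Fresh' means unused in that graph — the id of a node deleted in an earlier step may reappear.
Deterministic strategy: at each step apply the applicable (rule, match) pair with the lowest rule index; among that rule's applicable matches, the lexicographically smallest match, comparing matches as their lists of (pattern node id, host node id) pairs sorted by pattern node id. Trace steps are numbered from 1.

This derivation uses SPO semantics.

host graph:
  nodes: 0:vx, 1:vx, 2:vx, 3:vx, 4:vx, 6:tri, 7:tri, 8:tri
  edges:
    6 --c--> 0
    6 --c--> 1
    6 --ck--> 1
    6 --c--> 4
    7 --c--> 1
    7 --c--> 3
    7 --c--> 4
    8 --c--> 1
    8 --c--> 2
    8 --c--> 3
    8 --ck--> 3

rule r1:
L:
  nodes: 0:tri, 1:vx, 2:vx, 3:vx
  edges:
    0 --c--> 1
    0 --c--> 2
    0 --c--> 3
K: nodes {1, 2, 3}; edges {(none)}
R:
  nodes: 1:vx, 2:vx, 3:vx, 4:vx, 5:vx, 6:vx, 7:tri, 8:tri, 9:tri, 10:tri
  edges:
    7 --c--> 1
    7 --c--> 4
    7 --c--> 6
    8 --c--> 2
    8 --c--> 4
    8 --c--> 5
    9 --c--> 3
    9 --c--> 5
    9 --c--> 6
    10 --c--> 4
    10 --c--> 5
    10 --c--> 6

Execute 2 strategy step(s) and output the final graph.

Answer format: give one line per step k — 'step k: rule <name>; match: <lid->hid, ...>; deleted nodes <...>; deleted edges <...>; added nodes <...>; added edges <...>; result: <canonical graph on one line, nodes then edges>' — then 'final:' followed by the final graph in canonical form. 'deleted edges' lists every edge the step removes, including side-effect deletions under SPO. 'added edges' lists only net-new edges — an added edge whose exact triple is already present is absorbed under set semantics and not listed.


step 1: rule r1; match: 0->6, 1->0, 2->1, 3->4; deleted nodes 6; deleted edges (6,0,c); (6,1,c); (6,1,ck); (6,4,c); added nodes 9, 10, 11, 12, 13, 14, 15; added edges (12,0,c); (12,9,c); (12,11,c); (13,1,c); (13,9,c); (13,10,c); (14,4,c); (14,10,c); (14,11,c); (15,9,c); (15,10,c); (15,11,c); result: nodes: 0:vx, 1:vx, 2:vx, 3:vx, 4:vx, 7:tri, 8:tri, 9:vx, 10:vx, 11:vx, 12:tri, 13:tri, 14:tri, 15:tri edges: (7,1,c); (7,3,c); (7,4,c); (8,1,c); (8,2,c); (8,3,c); (8,3,ck); (12,0,c); (12,9,c); (12,11,c); (13,1,c); (13,9,c); (13,10,c); (14,4,c); (14,10,c); (14,11,c); (15,9,c); (15,10,c); (15,11,c)
step 2: rule r1; match: 0->7, 1->1, 2->3, 3->4; deleted nodes 7; deleted edges (7,1,c); (7,3,c); (7,4,c); added nodes 16, 17, 18, 19, 20, 21, 22; added edges (19,1,c); (19,16,c); (19,18,c); (20,3,c); (20,16,c); (20,17,c); (21,4,c); (21,17,c); (21,18,c); (22,16,c); (22,17,c); (22,18,c); result: nodes: 0:vx, 1:vx, 2:vx, 3:vx, 4:vx, 8:tri, 9:vx, 10:vx, 11:vx, 12:tri, 13:tri, 14:tri, 15:tri, 16:vx, 17:vx, 18:vx, 19:tri, 20:tri, 21:tri, 22:tri edges: (8,1,c); (8,2,c); (8,3,c); (8,3,ck); (12,0,c); (12,9,c); (12,11,c); (13,1,c); (13,9,c); (13,10,c); (14,4,c); (14,10,c); (14,11,c); (15,9,c); (15,10,c); (15,11,c); (19,1,c); (19,16,c); (19,18,c); (20,3,c); (20,16,c); (20,17,c); (21,4,c); (21,17,c); (21,18,c); (22,16,c); (22,17,c); (22,18,c)
final:
nodes: 0:vx, 1:vx, 2:vx, 3:vx, 4:vx, 8:tri, 9:vx, 10:vx, 11:vx, 12:tri, 13:tri, 14:tri, 15:tri, 16:vx, 17:vx, 18:vx, 19:tri, 20:tri, 21:tri, 22:tri
edges: (8,1,c); (8,2,c); (8,3,c); (8,3,ck); (12,0,c); (12,9,c); (12,11,c); (13,1,c); (13,9,c); (13,10,c); (14,4,c); (14,10,c); (14,11,c); (15,9,c); (15,10,c); (15,11,c); (19,1,c); (19,16,c); (19,18,c); (20,3,c); (20,16,c); (20,17,c); (21,4,c); (21,17,c); (21,18,c); (22,16,c); (22,17,c); (22,18,c)


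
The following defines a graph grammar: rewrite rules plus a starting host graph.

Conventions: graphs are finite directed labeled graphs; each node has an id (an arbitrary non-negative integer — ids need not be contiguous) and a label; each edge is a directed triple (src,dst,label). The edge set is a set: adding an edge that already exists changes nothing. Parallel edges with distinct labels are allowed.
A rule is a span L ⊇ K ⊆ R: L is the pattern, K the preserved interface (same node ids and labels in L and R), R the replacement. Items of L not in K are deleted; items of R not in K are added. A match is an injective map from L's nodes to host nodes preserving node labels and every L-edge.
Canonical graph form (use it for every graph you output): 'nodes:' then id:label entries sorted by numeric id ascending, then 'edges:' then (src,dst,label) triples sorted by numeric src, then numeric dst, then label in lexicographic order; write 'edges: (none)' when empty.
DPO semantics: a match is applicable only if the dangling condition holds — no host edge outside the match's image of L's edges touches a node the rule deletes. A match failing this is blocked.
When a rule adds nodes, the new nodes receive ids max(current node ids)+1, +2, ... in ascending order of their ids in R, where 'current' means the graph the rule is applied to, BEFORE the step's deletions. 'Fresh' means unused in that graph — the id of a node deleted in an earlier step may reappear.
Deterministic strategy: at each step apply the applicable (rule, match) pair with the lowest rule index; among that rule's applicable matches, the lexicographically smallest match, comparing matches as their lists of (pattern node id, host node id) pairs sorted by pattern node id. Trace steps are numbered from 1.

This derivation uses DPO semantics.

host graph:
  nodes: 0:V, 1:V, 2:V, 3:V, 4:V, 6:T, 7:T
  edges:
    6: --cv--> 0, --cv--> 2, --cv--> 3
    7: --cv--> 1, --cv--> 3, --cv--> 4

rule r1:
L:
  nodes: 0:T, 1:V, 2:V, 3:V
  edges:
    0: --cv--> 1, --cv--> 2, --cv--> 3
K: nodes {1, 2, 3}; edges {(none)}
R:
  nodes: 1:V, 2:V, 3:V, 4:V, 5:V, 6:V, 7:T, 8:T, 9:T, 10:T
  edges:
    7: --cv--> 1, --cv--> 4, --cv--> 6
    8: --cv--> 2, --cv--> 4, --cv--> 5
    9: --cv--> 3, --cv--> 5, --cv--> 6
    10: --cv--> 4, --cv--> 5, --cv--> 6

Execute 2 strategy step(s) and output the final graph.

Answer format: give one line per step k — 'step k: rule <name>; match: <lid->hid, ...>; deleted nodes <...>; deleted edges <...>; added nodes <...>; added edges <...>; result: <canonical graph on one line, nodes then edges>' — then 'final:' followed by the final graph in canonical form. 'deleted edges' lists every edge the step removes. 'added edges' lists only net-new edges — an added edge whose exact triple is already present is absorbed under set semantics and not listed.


step 1: rule r1; match: 0->6, 1->0, 2->2, 3->3; deleted nodes 6; deleted edges (6,0,cv); (6,2,cv); (6,3,cv); added nodes 8, 9, 10, 11, 12, 13, 14; added edges (11,0,cv); (11,8,cv); (11,10,cv); (12,2,cv); (12,8,cv); (12,9,cv); (13,3,cv); (13,9,cv); (13,10,cv); (14,8,cv); (14,9,cv); (14,10,cv); result: nodes: 0:V, 1:V, 2:V, 3:V, 4:V, 7:T, 8:V, 9:V, 10:V, 11:T, 12:T, 13:T, 14:T edges: (7,1,cv); (7,3,cv); (7,4,cv); (11,0,cv); (11,8,cv); (11,10,cv); (12,2,cv); (12,8,cv); (12,9,cv); (13,3,cv); (13,9,cv); (13,10,cv); (14,8,cv); (14,9,cv); (14,10,cv)
step 2: rule r1; match: 0->7, 1->1, 2->3, 3->4; deleted nodes 7; deleted edges (7,1,cv); (7,3,cv); (7,4,cv); added nodes 15, 16, 17, 18, 19, 20, 21; added edges (18,1,cv); (18,15,cv); (18,17,cv); (19,3,cv); (19,15,cv); (19,16,cv); (20,4,cv); (20,16,cv); (20,17,cv); (21,15,cv); (21,16,cv); (21,17,cv); result: nodes: 0:V, 1:V, 2:V, 3:V, 4:V, 8:V, 9:V, 10:V, 11:T, 12:T, 13:T, 14:T, 15:V, 16:V, 17:V, 18:T, 19:T, 20:T, 21:T edges: (11,0,cv); (11,8,cv); (11,10,cv); (12,2,cv); (12,8,cv); (12,9,cv); (13,3,cv); (13,9,cv); (13,10,cv); (14,8,cv); (14,9,cv); (14,10,cv); (18,1,cv); (18,15,cv); (18,17,cv); (19,3,cv); (19,15,cv); (19,16,cv); (20,4,cv); (20,16,cv); (20,17,cv); (21,15,cv); (21,16,cv); (21,17,cv)
final:
nodes: 0:V, 1:V, 2:V, 3:V, 4:V, 8:V, 9:V, 10:V, 11:T, 12:T, 13:T, 14:T, 15:V, 16:V, 17:V, 18:T, 19:T, 20:T, 21:T
edges: (11,0,cv); (11,8,cv); (11,10,cv); (12,2,cv); (12,8,cv); (12,9,cv); (13,3,cv); (13,9,cv); (13,10,cv); (14,8,cv); (14,9,cv); (14,10,cv); (18,1,cv); (18,15,cv); (18,17,cv); (19,3,cv); (19,15,cv); (19,16,cv); (20,4,cv); (20,16,cv); (20,17,cv); (21,15,cv); (21,16,cv); (21,17,cv)


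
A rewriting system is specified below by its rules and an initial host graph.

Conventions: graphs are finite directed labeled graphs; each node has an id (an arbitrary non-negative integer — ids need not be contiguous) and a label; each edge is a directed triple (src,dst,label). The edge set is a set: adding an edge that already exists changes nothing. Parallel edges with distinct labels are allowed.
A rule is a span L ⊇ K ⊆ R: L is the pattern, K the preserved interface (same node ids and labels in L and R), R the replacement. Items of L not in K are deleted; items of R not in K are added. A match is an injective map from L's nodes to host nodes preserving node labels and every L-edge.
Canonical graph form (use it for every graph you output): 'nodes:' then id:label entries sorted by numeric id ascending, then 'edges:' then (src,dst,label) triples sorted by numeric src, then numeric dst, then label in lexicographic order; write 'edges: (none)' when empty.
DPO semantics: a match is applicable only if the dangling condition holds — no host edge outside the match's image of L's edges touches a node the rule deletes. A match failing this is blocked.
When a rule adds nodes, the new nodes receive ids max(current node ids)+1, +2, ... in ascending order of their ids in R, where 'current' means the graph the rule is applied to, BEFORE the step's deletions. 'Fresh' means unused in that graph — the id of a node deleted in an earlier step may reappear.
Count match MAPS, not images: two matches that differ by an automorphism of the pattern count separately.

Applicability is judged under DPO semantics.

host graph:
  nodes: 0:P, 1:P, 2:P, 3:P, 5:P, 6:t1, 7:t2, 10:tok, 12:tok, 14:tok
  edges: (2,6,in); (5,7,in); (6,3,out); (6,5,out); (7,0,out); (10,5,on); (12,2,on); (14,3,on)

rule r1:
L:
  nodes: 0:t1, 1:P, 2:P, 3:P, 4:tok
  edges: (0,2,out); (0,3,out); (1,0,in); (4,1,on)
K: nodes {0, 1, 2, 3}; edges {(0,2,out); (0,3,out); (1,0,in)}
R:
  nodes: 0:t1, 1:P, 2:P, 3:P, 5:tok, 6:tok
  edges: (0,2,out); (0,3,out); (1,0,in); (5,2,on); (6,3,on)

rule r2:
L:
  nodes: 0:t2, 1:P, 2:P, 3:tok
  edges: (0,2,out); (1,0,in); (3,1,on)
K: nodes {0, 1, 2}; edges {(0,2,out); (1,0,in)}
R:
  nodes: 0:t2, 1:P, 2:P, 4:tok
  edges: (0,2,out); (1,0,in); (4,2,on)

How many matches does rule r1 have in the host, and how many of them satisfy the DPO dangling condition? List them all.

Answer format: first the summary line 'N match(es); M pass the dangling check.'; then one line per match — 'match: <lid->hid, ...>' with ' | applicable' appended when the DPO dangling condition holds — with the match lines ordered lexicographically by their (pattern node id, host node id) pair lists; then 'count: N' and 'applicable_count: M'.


2 match(es); 2 pass the dangling check.
match: 0->6, 1->2, 2->3, 3->5, 4->12 | applicable
match: 0->6, 1->2, 2->5, 3->3, 4->12 | applicable
count: 2
applicable_count: 2


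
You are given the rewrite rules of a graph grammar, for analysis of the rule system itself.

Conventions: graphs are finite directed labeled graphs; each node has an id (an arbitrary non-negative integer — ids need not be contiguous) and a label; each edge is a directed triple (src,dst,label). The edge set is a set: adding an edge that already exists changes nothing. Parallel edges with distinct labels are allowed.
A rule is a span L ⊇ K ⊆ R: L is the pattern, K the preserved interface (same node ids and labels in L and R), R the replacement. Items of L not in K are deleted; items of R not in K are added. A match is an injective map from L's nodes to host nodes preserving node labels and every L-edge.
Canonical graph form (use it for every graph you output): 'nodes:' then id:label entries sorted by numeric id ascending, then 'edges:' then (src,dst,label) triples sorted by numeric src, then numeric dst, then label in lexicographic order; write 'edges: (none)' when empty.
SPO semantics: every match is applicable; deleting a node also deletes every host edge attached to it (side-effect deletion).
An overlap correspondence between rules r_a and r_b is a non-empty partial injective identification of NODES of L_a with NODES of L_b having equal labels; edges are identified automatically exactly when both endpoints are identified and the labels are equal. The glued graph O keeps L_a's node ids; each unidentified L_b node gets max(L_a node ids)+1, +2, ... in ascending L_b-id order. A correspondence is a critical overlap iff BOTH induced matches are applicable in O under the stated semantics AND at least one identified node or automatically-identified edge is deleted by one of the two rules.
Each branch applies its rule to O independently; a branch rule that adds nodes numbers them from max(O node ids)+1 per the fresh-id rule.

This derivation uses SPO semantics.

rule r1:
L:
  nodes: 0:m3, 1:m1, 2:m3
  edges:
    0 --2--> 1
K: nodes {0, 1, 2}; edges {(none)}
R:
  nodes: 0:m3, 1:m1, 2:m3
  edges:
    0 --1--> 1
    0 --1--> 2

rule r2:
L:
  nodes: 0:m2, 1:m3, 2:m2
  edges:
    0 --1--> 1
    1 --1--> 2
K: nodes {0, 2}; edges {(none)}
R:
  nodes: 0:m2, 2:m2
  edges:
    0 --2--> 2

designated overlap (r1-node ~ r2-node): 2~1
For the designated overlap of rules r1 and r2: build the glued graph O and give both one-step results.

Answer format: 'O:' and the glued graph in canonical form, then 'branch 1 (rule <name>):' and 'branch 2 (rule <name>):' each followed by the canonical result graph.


O:
nodes: 0:m3, 1:m1, 2:m3, 3:m2, 4:m2
edges: (0,1,2); (2,4,1); (3,2,1)
branch 1 (rule r1):
nodes: 0:m3, 1:m1, 2:m3, 3:m2, 4:m2
edges: (0,1,1); (0,2,1); (2,4,1); (3,2,1)
branch 2 (rule r2):
nodes: 0:m3, 1:m1, 3:m2, 4:m2
edges: (0,1,2); (3,4,2)


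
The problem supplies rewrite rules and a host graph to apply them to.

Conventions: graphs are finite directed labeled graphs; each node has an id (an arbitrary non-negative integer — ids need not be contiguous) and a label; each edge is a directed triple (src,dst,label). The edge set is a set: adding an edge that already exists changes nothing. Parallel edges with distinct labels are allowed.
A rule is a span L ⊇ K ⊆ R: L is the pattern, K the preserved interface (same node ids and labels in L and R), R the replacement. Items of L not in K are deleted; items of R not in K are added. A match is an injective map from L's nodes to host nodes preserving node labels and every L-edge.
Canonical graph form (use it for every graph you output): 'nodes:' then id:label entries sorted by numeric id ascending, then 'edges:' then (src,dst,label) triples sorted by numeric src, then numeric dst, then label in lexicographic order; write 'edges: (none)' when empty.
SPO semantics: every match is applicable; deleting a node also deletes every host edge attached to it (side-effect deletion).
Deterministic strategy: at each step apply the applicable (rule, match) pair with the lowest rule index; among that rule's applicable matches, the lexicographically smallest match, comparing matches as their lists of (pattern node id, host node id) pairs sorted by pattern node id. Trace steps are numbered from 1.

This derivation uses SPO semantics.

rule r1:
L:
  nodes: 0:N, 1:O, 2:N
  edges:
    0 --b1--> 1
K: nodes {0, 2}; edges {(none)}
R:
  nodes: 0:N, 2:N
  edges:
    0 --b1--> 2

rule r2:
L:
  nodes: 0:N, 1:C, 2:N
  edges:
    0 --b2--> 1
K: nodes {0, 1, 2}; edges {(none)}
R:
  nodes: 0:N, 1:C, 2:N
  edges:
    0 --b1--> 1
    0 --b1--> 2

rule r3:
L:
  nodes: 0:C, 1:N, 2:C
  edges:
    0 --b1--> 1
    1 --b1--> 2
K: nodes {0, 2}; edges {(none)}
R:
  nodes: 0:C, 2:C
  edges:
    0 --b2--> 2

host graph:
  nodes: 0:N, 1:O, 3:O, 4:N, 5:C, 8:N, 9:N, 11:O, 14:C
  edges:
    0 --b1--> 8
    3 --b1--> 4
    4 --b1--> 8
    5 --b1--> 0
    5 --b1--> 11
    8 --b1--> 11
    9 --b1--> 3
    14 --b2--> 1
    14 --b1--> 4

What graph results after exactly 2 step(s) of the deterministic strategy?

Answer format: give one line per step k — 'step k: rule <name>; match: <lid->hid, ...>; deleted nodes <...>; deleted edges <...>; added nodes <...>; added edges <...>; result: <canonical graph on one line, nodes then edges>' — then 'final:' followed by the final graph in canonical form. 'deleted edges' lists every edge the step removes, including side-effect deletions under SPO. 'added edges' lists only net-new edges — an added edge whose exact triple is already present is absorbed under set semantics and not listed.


step 1: rule r1; match: 0->8, 1->11, 2->0; deleted nodes 11; deleted edges (5,11,b1); (8,11,b1); added nodes (none); added edges (8,0,b1); result: nodes: 0:N, 1:O, 3:O, 4:N, 5:C, 8:N, 9:N, 14:C edges: (0,8,b1); (3,4,b1); (4,8,b1); (5,0,b1); (8,0,b1); (9,3,b1); (14,1,b2); (14,4,b1)
step 2: rule r1; match: 0->9, 1->3, 2->0; deleted nodes 3; deleted edges (3,4,b1); (9,3,b1); added nodes (none); added edges (9,0,b1); result: nodes: 0:N, 1:O, 4:N, 5:C, 8:N, 9:N, 14:C edges: (0,8,b1); (4,8,b1); (5,0,b1); (8,0,b1); (9,0,b1); (14,1,b2); (14,4,b1)
final:
nodes: 0:N, 1:O, 4:N, 5:C, 8:N, 9:N, 14:C
edges: (0,8,b1); (4,8,b1); (5,0,b1); (8,0,b1); (9,0,b1); (14,1,b2); (14,4,b1)


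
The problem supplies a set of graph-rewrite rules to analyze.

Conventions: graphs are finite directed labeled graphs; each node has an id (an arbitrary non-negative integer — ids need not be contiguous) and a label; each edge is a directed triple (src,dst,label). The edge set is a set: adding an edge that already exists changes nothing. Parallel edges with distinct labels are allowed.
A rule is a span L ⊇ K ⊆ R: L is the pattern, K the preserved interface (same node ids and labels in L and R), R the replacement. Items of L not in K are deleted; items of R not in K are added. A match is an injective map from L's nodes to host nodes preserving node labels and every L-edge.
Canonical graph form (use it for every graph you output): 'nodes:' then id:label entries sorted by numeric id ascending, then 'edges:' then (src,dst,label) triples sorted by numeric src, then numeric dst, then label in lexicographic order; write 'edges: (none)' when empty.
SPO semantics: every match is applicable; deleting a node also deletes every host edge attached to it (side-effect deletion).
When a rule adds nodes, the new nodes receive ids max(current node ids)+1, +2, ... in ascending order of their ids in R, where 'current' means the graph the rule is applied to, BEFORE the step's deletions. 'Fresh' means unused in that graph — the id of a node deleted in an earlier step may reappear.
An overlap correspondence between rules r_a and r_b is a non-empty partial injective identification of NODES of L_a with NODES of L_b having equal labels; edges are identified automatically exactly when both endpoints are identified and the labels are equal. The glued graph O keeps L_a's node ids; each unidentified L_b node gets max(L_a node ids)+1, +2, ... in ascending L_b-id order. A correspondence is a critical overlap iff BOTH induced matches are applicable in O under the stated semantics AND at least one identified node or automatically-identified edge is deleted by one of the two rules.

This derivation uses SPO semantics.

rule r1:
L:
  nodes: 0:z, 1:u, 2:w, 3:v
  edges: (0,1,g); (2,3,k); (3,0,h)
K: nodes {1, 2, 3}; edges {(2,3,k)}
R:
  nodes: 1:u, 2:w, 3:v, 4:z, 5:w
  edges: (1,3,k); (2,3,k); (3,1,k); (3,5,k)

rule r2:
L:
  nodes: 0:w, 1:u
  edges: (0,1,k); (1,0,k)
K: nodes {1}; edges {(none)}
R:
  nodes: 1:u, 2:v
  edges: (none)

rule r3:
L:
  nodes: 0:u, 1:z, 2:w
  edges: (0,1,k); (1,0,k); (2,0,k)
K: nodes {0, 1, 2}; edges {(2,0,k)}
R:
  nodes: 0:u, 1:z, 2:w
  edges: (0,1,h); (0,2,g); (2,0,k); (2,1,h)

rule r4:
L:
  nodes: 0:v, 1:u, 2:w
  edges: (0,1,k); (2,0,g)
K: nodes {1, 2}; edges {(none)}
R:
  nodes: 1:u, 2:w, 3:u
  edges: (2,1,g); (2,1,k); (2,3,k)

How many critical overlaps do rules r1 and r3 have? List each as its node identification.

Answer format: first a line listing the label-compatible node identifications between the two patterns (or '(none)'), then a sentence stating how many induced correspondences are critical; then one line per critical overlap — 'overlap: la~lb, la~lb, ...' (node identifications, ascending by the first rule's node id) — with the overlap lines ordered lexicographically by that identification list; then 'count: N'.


label-compatible node identifications between L(r1) and L(r3): 0~1, 1~0, 2~2
4 of the induced correspondences are critical overlaps of r1 and r3.
overlap: 0~1
overlap: 0~1, 1~0
overlap: 0~1, 1~0, 2~2
overlap: 0~1, 2~2
count: 4


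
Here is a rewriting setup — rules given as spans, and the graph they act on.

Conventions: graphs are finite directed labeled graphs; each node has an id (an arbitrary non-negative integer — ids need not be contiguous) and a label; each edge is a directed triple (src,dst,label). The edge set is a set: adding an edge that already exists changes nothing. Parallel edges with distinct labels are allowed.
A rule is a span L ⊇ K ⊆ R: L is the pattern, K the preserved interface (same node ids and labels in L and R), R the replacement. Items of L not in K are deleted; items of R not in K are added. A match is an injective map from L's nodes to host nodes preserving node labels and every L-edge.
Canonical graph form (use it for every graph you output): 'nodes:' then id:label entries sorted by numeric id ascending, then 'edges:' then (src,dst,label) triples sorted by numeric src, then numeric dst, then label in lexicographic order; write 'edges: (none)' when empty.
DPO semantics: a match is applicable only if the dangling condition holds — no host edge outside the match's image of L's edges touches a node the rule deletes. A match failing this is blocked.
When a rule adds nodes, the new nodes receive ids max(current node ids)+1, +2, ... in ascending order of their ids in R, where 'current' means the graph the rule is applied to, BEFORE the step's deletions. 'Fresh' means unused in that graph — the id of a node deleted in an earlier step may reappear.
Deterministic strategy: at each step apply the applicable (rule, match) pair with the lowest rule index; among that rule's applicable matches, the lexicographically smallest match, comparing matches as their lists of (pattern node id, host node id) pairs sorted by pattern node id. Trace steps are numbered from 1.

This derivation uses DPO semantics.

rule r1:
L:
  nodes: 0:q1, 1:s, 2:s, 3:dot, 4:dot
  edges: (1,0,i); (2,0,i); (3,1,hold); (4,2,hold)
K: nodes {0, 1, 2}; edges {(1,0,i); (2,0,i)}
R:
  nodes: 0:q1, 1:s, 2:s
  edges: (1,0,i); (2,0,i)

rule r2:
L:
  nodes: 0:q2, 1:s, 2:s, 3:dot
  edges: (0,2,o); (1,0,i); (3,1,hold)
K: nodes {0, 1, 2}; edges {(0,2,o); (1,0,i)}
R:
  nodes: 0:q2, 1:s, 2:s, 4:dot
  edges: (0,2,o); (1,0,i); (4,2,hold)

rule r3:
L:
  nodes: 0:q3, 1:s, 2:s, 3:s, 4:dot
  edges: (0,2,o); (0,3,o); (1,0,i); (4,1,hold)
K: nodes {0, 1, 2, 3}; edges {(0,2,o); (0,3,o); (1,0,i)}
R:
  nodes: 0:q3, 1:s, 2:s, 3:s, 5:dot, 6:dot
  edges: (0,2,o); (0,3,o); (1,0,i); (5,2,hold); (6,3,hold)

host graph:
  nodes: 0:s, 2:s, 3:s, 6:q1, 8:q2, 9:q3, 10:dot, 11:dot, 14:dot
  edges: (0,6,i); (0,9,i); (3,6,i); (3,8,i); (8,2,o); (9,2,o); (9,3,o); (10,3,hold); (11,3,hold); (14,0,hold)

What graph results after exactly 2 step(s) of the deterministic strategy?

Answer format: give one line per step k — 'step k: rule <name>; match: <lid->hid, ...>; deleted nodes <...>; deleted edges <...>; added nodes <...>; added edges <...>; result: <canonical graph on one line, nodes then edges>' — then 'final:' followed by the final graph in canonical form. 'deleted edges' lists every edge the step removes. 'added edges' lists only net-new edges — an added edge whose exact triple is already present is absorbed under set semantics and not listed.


step 1: rule r1; match: 0->6, 1->0, 2->3, 3->14, 4->10; deleted nodes 10, 14; deleted edges (10,3,hold); (14,0,hold); added nodes (none); added edges (none); result: nodes: 0:s, 2:s, 3:s, 6:q1, 8:q2, 9:q3, 11:dot edges: (0,6,i); (0,9,i); (3,6,i); (3,8,i); (8,2,o); (9,2,o); (9,3,o); (11,3,hold)
step 2: rule r2; match: 0->8, 1->3, 2->2, 3->11; deleted nodes 11; deleted edges (11,3,hold); added nodes 12; added edges (12,2,hold); result: nodes: 0:s, 2:s, 3:s, 6:q1, 8:q2, 9:q3, 12:dot edges: (0,6,i); (0,9,i); (3,6,i); (3,8,i); (8,2,o); (9,2,o); (9,3,o); (12,2,hold)
final:
nodes: 0:s, 2:s, 3:s, 6:q1, 8:q2, 9:q3, 12:dot
edges: (0,6,i); (0,9,i); (3,6,i); (3,8,i); (8,2,o); (9,2,o); (9,3,o); (12,2,hold)


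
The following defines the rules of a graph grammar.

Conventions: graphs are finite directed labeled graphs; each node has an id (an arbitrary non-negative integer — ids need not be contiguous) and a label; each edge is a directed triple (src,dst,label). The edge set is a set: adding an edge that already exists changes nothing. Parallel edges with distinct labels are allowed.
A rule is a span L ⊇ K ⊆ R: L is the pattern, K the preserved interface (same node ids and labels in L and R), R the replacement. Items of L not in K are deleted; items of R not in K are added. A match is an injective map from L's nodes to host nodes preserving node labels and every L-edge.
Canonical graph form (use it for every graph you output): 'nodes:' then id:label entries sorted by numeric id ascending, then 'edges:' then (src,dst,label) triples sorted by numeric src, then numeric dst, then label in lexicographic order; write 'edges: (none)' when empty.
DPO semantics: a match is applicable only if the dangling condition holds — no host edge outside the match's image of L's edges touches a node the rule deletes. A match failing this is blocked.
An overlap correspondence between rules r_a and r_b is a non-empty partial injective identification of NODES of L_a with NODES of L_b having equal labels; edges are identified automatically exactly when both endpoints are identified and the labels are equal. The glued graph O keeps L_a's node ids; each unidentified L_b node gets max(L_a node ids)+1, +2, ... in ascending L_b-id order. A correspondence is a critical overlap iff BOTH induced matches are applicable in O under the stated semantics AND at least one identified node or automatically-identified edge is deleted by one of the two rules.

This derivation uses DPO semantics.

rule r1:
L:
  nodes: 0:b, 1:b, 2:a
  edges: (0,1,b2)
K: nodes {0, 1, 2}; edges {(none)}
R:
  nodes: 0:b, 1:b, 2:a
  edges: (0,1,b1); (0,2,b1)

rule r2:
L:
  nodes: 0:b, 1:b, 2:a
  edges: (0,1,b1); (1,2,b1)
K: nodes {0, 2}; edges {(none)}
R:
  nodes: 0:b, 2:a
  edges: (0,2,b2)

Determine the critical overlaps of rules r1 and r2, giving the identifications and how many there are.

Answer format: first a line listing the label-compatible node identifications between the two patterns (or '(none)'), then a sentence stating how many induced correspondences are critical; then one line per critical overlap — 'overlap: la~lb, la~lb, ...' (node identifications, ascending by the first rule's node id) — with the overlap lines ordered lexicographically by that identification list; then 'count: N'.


label-compatible node identifications between L(r1) and L(r2): 0~0, 0~1, 1~0, 1~1, 2~2
0 of the induced correspondences are critical overlaps of r1 and r2.
count: 0


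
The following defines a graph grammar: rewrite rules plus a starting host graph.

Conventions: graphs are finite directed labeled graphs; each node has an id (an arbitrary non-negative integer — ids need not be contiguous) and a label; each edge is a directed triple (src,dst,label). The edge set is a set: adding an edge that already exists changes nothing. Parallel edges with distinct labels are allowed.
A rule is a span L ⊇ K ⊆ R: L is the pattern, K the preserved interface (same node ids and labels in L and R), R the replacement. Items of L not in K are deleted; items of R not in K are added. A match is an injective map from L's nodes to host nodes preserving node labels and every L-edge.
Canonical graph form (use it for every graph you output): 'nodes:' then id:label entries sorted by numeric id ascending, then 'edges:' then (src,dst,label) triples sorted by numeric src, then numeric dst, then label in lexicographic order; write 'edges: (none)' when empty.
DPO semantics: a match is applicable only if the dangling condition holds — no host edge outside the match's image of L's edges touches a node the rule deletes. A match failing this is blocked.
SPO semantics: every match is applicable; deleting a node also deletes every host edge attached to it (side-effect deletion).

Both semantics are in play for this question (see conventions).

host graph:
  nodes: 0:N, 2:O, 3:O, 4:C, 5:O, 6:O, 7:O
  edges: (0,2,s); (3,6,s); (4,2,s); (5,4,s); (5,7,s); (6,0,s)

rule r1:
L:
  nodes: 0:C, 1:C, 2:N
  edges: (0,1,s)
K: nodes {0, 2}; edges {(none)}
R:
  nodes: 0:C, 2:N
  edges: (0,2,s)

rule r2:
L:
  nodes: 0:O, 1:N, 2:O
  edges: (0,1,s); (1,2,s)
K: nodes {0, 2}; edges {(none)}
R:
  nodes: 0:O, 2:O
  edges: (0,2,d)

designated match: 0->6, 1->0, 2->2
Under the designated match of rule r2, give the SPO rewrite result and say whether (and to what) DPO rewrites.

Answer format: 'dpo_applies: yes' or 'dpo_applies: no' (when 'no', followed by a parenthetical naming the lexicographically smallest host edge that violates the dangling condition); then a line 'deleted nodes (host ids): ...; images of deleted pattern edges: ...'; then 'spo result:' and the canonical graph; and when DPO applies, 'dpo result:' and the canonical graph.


dpo_applies: yes
deleted nodes (host ids): 0; images of deleted pattern edges: (0,2,s); (6,0,s)
spo result:
nodes: 2:O, 3:O, 4:C, 5:O, 6:O, 7:O
edges: (3,6,s); (4,2,s); (5,4,s); (5,7,s); (6,2,d)
dpo result:
nodes: 2:O, 3:O, 4:C, 5:O, 6:O, 7:O
edges: (3,6,s); (4,2,s); (5,4,s); (5,7,s); (6,2,d)


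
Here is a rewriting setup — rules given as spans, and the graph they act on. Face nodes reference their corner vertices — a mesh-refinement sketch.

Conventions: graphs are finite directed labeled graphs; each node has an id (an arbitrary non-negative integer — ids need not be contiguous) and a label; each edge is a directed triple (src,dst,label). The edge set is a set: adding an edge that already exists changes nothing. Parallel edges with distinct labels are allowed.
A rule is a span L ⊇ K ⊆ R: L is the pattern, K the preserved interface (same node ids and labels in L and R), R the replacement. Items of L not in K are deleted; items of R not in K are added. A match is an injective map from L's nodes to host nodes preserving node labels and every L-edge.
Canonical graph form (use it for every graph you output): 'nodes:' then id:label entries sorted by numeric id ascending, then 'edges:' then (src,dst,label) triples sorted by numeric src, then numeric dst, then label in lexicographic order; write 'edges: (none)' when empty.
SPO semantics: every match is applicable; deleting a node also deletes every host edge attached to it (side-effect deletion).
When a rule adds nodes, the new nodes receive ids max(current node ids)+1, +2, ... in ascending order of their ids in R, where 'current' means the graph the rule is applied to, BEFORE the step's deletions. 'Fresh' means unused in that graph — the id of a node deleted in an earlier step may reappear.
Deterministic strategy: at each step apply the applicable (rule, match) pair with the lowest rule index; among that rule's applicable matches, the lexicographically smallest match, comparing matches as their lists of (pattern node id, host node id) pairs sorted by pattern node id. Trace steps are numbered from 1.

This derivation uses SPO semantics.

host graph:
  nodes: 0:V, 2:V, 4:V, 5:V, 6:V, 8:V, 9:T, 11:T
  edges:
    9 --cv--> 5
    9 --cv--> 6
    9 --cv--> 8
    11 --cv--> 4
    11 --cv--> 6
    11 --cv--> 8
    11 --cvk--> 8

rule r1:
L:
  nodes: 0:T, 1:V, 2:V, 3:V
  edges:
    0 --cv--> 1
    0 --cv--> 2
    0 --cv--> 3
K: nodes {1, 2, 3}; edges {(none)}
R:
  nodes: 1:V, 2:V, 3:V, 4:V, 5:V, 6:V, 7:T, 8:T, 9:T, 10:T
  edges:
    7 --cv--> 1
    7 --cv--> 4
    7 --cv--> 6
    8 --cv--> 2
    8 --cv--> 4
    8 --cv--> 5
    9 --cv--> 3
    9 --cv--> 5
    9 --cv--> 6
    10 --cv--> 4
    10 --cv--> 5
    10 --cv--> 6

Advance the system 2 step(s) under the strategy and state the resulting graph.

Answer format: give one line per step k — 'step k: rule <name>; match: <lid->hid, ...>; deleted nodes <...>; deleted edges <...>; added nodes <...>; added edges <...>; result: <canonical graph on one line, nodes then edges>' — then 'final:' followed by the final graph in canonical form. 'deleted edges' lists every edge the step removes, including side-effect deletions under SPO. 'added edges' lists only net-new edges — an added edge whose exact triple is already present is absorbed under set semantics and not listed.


step 1: rule r1; match: 0->9, 1->5, 2->6, 3->8; deleted nodes 9; deleted edges (9,5,cv); (9,6,cv); (9,8,cv); added nodes 12, 13, 14, 15, 16, 17, 18; added edges (15,5,cv); (15,12,cv); (15,14,cv); (16,6,cv); (16,12,cv); (16,13,cv); (17,8,cv); (17,13,cv); (17,14,cv); (18,12,cv); (18,13,cv); (18,14,cv); result: nodes: 0:V, 2:V, 4:V, 5:V, 6:V, 8:V, 11:T, 12:V, 13:V, 14:V, 15:T, 16:T, 17:T, 18:T edges: (11,4,cv); (11,6,cv); (11,8,cv); (11,8,cvk); (15,5,cv); (15,12,cv); (15,14,cv); (16,6,cv); (16,12,cv); (16,13,cv); (17,8,cv); (17,13,cv); (17,14,cv); (18,12,cv); (18,13,cv); (18,14,cv)
step 2: rule r1; match: 0->11, 1->4, 2->6, 3->8; deleted nodes 11; deleted edges (11,4,cv); (11,6,cv); (11,8,cv); (11,8,cvk); added nodes 19, 20, 21, 22, 23, 24, 25; added edges (22,4,cv); (22,19,cv); (22,21,cv); (23,6,cv); (23,19,cv); (23,20,cv); (24,8,cv); (24,20,cv); (24,21,cv); (25,19,cv); (25,20,cv); (25,21,cv); result: nodes: 0:V, 2:V, 4:V, 5:V, 6:V, 8:V, 12:V, 13:V, 14:V, 15:T, 16:T, 17:T, 18:T, 19:V, 20:V, 21:V, 22:T, 23:T, 24:T, 25:T edges: (15,5,cv); (15,12,cv); (15,14,cv); (16,6,cv); (16,12,cv); (16,13,cv); (17,8,cv); (17,13,cv); (17,14,cv); (18,12,cv); (18,13,cv); (18,14,cv); (22,4,cv); (22,19,cv); (22,21,cv); (23,6,cv); (23,19,cv); (23,20,cv); (24,8,cv); (24,20,cv); (24,21,cv); (25,19,cv); (25,20,cv); (25,21,cv)
final:
nodes: 0:V, 2:V, 4:V, 5:V, 6:V, 8:V, 12:V, 13:V, 14:V, 15:T, 16:T, 17:T, 18:T, 19:V, 20:V, 21:V, 22:T, 23:T, 24:T, 25:T
edges: (15,5,cv); (15,12,cv); (15,14,cv); (16,6,cv); (16,12,cv); (16,13,cv); (17,8,cv); (17,13,cv); (17,14,cv); (18,12,cv); (18,13,cv); (18,14,cv); (22,4,cv); (22,19,cv); (22,21,cv); (23,6,cv); (23,19,cv); (23,20,cv); (24,8,cv); (24,20,cv); (24,21,cv); (25,19,cv); (25,20,cv); (25,21,cv)
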